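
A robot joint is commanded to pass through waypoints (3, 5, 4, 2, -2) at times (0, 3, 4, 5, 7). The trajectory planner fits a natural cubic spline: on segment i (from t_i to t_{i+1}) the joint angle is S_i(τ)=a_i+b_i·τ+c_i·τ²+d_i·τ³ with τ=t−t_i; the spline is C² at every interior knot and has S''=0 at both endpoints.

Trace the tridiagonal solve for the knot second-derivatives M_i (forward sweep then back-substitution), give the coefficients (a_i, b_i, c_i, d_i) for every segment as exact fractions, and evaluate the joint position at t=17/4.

  seg 0: a=3 b=647/534 c=0 d=-97/1602
  seg 1: a=5 b=-113/267 c=-97/178 d=-17/534
  seg 2: a=4 b=-859/534 c=-57/89 d=133/534
  seg 3: a=2 b=-572/267 c=19/178 d=-19/1068
S(17/4) = 40575/11392

Δ: Δ0=2/3, Δ1=-1, Δ2=-2, Δ3=-2
row 1: diag=8, rhs=-10; c'=1/8, d'=-5/4
row 2: denom=4−1·1/8=31/8; d'=(-6−1·-5/4)/(31/8)=-38/31
row 3: denom=6−1·8/31=178/31; d'=(0−1·-38/31)/(178/31)=19/89
back: M3=19/89
back: M2=-38/31−8/31·19/89=-114/89
back: M1=-5/4−1/8·-114/89=-97/89
M: M0=0, M1=-97/89, M2=-114/89, M3=19/89, M4=0
seg 0: a=3, c=M0/2=0, d=(M1−M0)/(6·3)=-97/1602, b=Δ0−h0·(2M0+M1)/6=647/534
seg 1: a=5, c=M1/2=-97/178, d=(M2−M1)/(6·1)=-17/534, b=Δ1−h1·(2M1+M2)/6=-113/267
seg 2: a=4, c=M2/2=-57/89, d=(M3−M2)/(6·1)=133/534, b=Δ2−h2·(2M2+M3)/6=-859/534
seg 3: a=2, c=M3/2=19/178, d=(M4−M3)/(6·2)=-19/1068, b=Δ3−h3·(2M3+M4)/6=-572/267
t_q=17/4 → seg 2, τ=1/4; S=4+-859/534·τ+-57/89·τ²+133/534·τ³=40575/11392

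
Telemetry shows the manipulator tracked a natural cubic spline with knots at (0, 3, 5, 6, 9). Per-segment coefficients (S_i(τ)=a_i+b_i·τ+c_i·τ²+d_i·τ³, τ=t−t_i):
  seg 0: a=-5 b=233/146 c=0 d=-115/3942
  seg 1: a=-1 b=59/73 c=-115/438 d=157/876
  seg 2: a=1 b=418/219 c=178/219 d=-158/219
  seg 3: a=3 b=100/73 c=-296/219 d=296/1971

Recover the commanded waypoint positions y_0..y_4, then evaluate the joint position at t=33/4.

y_0 = S_0(0) = a_0 = -5
y_1 = S_1(0) = a_1 = -1
y_2 = S_2(0) = a_2 = 1
y_3 = S_3(0) = a_3 = 3
y_4 = S_3(3) = -1
t_q=33/4 is in segment 3 (τ=9/4); S_3(τ)=555/584

y_0=-5 y_1=-1 y_2=1 y_3=3 y_4=-1
S(33/4) = 555/584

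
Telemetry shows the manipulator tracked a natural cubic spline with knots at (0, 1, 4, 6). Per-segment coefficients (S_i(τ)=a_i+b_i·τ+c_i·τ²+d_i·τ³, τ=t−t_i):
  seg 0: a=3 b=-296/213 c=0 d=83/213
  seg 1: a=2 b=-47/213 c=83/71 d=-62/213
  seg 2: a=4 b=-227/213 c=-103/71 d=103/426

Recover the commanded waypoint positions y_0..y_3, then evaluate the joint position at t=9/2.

y_0=3 y_1=2 y_2=4 y_3=-2
S(9/2) = 3561/1136

y_0 = S_0(0) = a_0 = 3
y_1 = S_1(0) = a_1 = 2
y_2 = S_2(0) = a_2 = 4
y_3 = S_2(2) = -2
t_q=9/2 is in segment 2 (τ=1/2); S_2(τ)=3561/1136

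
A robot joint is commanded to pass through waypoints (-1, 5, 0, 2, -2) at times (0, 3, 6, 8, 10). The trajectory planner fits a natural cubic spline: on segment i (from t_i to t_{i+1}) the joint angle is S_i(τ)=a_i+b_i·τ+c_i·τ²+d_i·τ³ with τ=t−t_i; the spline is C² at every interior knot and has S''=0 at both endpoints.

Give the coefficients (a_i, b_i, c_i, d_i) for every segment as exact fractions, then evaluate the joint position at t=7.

Δ: Δ0=2, Δ1=-5/3, Δ2=1, Δ3=-2
row 1: diag=12, rhs=-22; c'=1/4, d'=-11/6
row 2: denom=10−3·1/4=37/4; d'=(16−3·-11/6)/(37/4)=86/37
row 3: denom=8−2·8/37=280/37; d'=(-18−2·86/37)/(280/37)=-419/140
back: M3=-419/140
back: M2=86/37−8/37·-419/140=104/35
back: M1=-11/6−1/4·104/35=-541/210
M: M0=0, M1=-541/210, M2=104/35, M3=-419/140, M4=0
seg 0: a=-1, c=M0/2=0, d=(M1−M0)/(6·3)=-541/3780, b=Δ0−h0·(2M0+M1)/6=1381/420
seg 1: a=5, c=M1/2=-541/420, d=(M2−M1)/(6·3)=233/756, b=Δ1−h1·(2M1+M2)/6=-121/210
seg 2: a=0, c=M2/2=52/35, d=(M3−M2)/(6·2)=-167/336, b=Δ2−h2·(2M2+M3)/6=1/60
seg 3: a=2, c=M3/2=-419/280, d=(M4−M3)/(6·2)=419/1680, b=Δ3−h3·(2M3+M4)/6=-1/210
t_q=7 → seg 2, τ=1; S=0+1/60·τ+52/35·τ²+-167/336·τ³=563/560

  seg 0: a=-1 b=1381/420 c=0 d=-541/3780
  seg 1: a=5 b=-121/210 c=-541/420 d=233/756
  seg 2: a=0 b=1/60 c=52/35 d=-167/336
  seg 3: a=2 b=-1/210 c=-419/280 d=419/1680
S(7) = 563/560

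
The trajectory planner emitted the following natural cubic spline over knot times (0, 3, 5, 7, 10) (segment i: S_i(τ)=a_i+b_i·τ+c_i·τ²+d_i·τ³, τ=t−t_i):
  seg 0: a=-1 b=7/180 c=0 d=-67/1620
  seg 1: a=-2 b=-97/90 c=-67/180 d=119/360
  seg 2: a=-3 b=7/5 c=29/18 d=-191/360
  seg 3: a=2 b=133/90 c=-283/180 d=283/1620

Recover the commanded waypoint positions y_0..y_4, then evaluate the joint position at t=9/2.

y_0 = S_0(0) = a_0 = -1
y_1 = S_1(0) = a_1 = -2
y_2 = S_2(0) = a_2 = -3
y_3 = S_3(0) = a_3 = 2
y_4 = S_3(3) = -3
t_q=9/2 is in segment 1 (τ=3/2); S_1(τ)=-641/192

y_0=-1 y_1=-2 y_2=-3 y_3=2 y_4=-3
S(9/2) = -641/192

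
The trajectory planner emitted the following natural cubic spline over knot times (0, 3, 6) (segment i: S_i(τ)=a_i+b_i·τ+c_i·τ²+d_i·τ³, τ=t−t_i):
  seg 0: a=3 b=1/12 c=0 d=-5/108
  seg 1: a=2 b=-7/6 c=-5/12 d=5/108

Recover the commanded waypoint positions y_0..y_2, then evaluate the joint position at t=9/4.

y_0 = S_0(0) = a_0 = 3
y_1 = S_1(0) = a_1 = 2
y_2 = S_1(3) = -4
t_q=9/4 is in segment 0 (τ=9/4); S_0(τ)=681/256

y_0=3 y_1=2 y_2=-4
S(9/4) = 681/256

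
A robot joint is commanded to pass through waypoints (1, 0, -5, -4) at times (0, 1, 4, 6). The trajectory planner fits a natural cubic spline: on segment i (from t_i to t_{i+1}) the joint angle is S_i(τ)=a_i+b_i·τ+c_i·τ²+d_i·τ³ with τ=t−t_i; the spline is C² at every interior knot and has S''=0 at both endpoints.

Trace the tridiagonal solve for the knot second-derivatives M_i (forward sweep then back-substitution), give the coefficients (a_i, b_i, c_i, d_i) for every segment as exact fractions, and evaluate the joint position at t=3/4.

Δ: Δ0=-1, Δ1=-5/3, Δ2=1/2
row 1: diag=8, rhs=-4; c'=3/8, d'=-1/2
row 2: denom=10−3·3/8=71/8; d'=(13−3·-1/2)/(71/8)=116/71
back: M2=116/71
back: M1=-1/2−3/8·116/71=-79/71
M: M0=0, M1=-79/71, M2=116/71, M3=0
seg 0: a=1, c=M0/2=0, d=(M1−M0)/(6·1)=-79/426, b=Δ0−h0·(2M0+M1)/6=-347/426
seg 1: a=0, c=M1/2=-79/142, d=(M2−M1)/(6·3)=65/426, b=Δ1−h1·(2M1+M2)/6=-292/213
seg 2: a=-5, c=M2/2=58/71, d=(M3−M2)/(6·2)=-29/213, b=Δ2−h2·(2M2+M3)/6=-251/426
t_q=3/4 → seg 0, τ=3/4; S=1+-347/426·τ+0·τ²+-79/426·τ³=2825/9088

  seg 0: a=1 b=-347/426 c=0 d=-79/426
  seg 1: a=0 b=-292/213 c=-79/142 d=65/426
  seg 2: a=-5 b=-251/426 c=58/71 d=-29/213
S(3/4) = 2825/9088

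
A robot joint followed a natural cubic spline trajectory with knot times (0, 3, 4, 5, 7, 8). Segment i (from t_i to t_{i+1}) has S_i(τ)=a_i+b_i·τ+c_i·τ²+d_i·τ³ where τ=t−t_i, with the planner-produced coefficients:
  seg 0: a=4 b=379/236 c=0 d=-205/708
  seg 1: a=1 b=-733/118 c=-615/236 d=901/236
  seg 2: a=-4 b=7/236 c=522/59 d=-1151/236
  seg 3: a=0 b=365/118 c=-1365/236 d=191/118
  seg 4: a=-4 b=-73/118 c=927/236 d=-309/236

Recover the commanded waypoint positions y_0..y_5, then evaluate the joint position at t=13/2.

y_0 = S_0(0) = a_0 = 4
y_1 = S_1(0) = a_1 = 1
y_2 = S_2(0) = a_2 = -4
y_3 = S_3(0) = a_3 = 0
y_4 = S_4(0) = a_4 = -4
y_5 = S_4(1) = -2
t_q=13/2 is in segment 3 (τ=3/2); S_3(τ)=-687/236

y_0=4 y_1=1 y_2=-4 y_3=0 y_4=-4 y_5=-2
S(13/2) = -687/236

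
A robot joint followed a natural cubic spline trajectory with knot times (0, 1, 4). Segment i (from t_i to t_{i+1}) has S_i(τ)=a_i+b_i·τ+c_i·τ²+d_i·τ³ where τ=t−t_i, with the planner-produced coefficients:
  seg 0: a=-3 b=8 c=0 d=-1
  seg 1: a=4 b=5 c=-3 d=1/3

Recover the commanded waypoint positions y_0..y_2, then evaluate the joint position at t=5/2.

y_0 = S_0(0) = a_0 = -3
y_1 = S_1(0) = a_1 = 4
y_2 = S_1(3) = 1
t_q=5/2 is in segment 1 (τ=3/2); S_1(τ)=47/8

y_0=-3 y_1=4 y_2=1
S(5/2) = 47/8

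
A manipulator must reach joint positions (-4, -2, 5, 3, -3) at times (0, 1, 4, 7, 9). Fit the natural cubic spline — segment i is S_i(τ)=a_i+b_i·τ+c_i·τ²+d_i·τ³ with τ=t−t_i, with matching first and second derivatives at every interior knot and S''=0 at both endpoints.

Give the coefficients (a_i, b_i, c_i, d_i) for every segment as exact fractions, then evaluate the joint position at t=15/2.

Δ: Δ0=2, Δ1=7/3, Δ2=-2/3, Δ3=-3
row 1: diag=8, rhs=2; c'=3/8, d'=1/4
row 2: denom=12−3·3/8=87/8; d'=(-18−3·1/4)/(87/8)=-50/29
row 3: denom=10−3·8/29=266/29; d'=(-14−3·-50/29)/(266/29)=-128/133
back: M3=-128/133
back: M2=-50/29−8/29·-128/133=-194/133
back: M1=1/4−3/8·-194/133=106/133
M: M0=0, M1=106/133, M2=-194/133, M3=-128/133, M4=0
seg 0: a=-4, c=M0/2=0, d=(M1−M0)/(6·1)=53/399, b=Δ0−h0·(2M0+M1)/6=745/399
seg 1: a=-2, c=M1/2=53/133, d=(M2−M1)/(6·3)=-50/399, b=Δ1−h1·(2M1+M2)/6=904/399
seg 2: a=5, c=M2/2=-97/133, d=(M3−M2)/(6·3)=11/399, b=Δ2−h2·(2M2+M3)/6=508/399
seg 3: a=3, c=M3/2=-64/133, d=(M4−M3)/(6·2)=32/399, b=Δ3−h3·(2M3+M4)/6=-941/399
t_q=15/2 → seg 3, τ=1/2; S=3+-941/399·τ+-64/133·τ²+32/399·τ³=65/38

  seg 0: a=-4 b=745/399 c=0 d=53/399
  seg 1: a=-2 b=904/399 c=53/133 d=-50/399
  seg 2: a=5 b=508/399 c=-97/133 d=11/399
  seg 3: a=3 b=-941/399 c=-64/133 d=32/399
S(15/2) = 65/38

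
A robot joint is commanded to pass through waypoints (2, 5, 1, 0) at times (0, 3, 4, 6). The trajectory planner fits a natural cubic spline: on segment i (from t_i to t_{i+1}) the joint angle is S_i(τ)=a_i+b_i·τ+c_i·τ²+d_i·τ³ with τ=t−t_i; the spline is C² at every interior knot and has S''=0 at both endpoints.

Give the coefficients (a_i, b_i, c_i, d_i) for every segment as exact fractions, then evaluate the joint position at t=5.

  seg 0: a=2 b=295/94 c=0 d=-67/282
  seg 1: a=5 b=-154/47 c=-201/94 d=133/94
  seg 2: a=1 b=-311/94 c=99/47 d=-33/94
S(5) = -26/47

Δ: Δ0=1, Δ1=-4, Δ2=-1/2
row 1: diag=8, rhs=-30; c'=1/8, d'=-15/4
row 2: denom=6−1·1/8=47/8; d'=(21−1·-15/4)/(47/8)=198/47
back: M2=198/47
back: M1=-15/4−1/8·198/47=-201/47
M: M0=0, M1=-201/47, M2=198/47, M3=0
seg 0: a=2, c=M0/2=0, d=(M1−M0)/(6·3)=-67/282, b=Δ0−h0·(2M0+M1)/6=295/94
seg 1: a=5, c=M1/2=-201/94, d=(M2−M1)/(6·1)=133/94, b=Δ1−h1·(2M1+M2)/6=-154/47
seg 2: a=1, c=M2/2=99/47, d=(M3−M2)/(6·2)=-33/94, b=Δ2−h2·(2M2+M3)/6=-311/94
t_q=5 → seg 2, τ=1; S=1+-311/94·τ+99/47·τ²+-33/94·τ³=-26/47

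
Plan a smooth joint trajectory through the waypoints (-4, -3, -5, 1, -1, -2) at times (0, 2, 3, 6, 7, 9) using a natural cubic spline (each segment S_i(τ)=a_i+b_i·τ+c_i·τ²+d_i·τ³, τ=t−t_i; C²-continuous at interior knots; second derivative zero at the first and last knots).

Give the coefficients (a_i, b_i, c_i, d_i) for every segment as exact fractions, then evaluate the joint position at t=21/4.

  seg 0: a=-4 b=6163/3770 c=0 d=-2139/7540
  seg 1: a=-3 b=-6671/3770 c=-6417/3770 d=2774/1885
  seg 2: a=-5 b=-2861/3770 c=10227/3770 d=-52/87
  seg 3: a=1 b=-2339/3770 c=-10053/3770 d=2426/1885
  seg 4: a=-1 b=-7889/3770 c=4503/3770 d=-1501/7540
S(21/4) = 13121/60320

Δ: Δ0=1/2, Δ1=-2, Δ2=2, Δ3=-2, Δ4=-1/2
row 1: diag=6, rhs=-15; c'=1/6, d'=-5/2
row 2: denom=8−1·1/6=47/6; d'=(24−1·-5/2)/(47/6)=159/47
row 3: denom=8−3·18/47=322/47; d'=(-24−3·159/47)/(322/47)=-1605/322
row 4: denom=6−1·47/322=1885/322; d'=(9−1·-1605/322)/(1885/322)=4503/1885
back: M4=4503/1885
back: M3=-1605/322−47/322·4503/1885=-10053/1885
back: M2=159/47−18/47·-10053/1885=10227/1885
back: M1=-5/2−1/6·10227/1885=-6417/1885
M: M0=0, M1=-6417/1885, M2=10227/1885, M3=-10053/1885, M4=4503/1885, M5=0
seg 0: a=-4, c=M0/2=0, d=(M1−M0)/(6·2)=-2139/7540, b=Δ0−h0·(2M0+M1)/6=6163/3770
seg 1: a=-3, c=M1/2=-6417/3770, d=(M2−M1)/(6·1)=2774/1885, b=Δ1−h1·(2M1+M2)/6=-6671/3770
seg 2: a=-5, c=M2/2=10227/3770, d=(M3−M2)/(6·3)=-52/87, b=Δ2−h2·(2M2+M3)/6=-2861/3770
seg 3: a=1, c=M3/2=-10053/3770, d=(M4−M3)/(6·1)=2426/1885, b=Δ3−h3·(2M3+M4)/6=-2339/3770
seg 4: a=-1, c=M4/2=4503/3770, d=(M5−M4)/(6·2)=-1501/7540, b=Δ4−h4·(2M4+M5)/6=-7889/3770
t_q=21/4 → seg 2, τ=9/4; S=-5+-2861/3770·τ+10227/3770·τ²+-52/87·τ³=13121/60320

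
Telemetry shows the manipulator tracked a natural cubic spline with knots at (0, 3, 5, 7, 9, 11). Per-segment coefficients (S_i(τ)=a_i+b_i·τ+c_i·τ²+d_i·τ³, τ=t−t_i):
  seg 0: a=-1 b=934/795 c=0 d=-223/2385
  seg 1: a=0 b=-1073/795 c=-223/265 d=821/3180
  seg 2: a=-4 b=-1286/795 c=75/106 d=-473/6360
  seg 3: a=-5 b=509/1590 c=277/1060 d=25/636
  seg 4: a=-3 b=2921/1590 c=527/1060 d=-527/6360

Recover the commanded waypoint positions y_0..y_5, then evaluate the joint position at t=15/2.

y_0 = S_0(0) = a_0 = -1
y_1 = S_1(0) = a_1 = 0
y_2 = S_2(0) = a_2 = -4
y_3 = S_3(0) = a_3 = -5
y_4 = S_4(0) = a_4 = -3
y_5 = S_4(2) = 2
t_q=15/2 is in segment 3 (τ=1/2); S_3(τ)=-40447/8480

y_0=-1 y_1=0 y_2=-4 y_3=-5 y_4=-3 y_5=2
S(15/2) = -40447/8480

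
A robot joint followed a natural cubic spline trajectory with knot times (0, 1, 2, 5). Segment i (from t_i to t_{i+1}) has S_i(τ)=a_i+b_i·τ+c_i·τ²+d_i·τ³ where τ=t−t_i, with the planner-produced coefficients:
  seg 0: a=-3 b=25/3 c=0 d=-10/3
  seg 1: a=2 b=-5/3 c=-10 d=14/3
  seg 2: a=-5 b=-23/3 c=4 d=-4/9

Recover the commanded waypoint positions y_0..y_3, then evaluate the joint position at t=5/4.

y_0 = S_0(0) = a_0 = -3
y_1 = S_1(0) = a_1 = 2
y_2 = S_2(0) = a_2 = -5
y_3 = S_2(3) = -4
t_q=5/4 is in segment 1 (τ=1/4); S_1(τ)=33/32

y_0=-3 y_1=2 y_2=-5 y_3=-4
S(5/4) = 33/32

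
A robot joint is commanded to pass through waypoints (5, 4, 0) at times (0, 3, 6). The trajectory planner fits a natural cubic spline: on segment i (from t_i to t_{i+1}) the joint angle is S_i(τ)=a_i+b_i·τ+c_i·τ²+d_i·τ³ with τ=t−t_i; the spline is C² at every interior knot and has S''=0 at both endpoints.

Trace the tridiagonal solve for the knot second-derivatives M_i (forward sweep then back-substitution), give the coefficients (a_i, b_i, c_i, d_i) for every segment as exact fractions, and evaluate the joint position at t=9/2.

  seg 0: a=5 b=-1/12 c=0 d=-1/36
  seg 1: a=4 b=-5/6 c=-1/4 d=1/36
S(9/2) = 73/32

Δ: Δ0=-1/3, Δ1=-4/3
row 1: diag=12, rhs=-6; c'=1/4, d'=-1/2
back: M1=-1/2
M: M0=0, M1=-1/2, M2=0
seg 0: a=5, c=M0/2=0, d=(M1−M0)/(6·3)=-1/36, b=Δ0−h0·(2M0+M1)/6=-1/12
seg 1: a=4, c=M1/2=-1/4, d=(M2−M1)/(6·3)=1/36, b=Δ1−h1·(2M1+M2)/6=-5/6
t_q=9/2 → seg 1, τ=3/2; S=4+-5/6·τ+-1/4·τ²+1/36·τ³=73/32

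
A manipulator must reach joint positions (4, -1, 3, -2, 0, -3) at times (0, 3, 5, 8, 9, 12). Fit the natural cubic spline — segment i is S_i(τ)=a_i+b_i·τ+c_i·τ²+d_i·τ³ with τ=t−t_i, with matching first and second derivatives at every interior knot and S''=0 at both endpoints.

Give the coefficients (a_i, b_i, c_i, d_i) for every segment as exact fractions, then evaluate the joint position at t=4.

Δ: Δ0=-5/3, Δ1=2, Δ2=-5/3, Δ3=2, Δ4=-1
row 1: diag=10, rhs=22; c'=1/5, d'=11/5
row 2: denom=10−2·1/5=48/5; d'=(-22−2·11/5)/(48/5)=-11/4
row 3: denom=8−3·5/16=113/16; d'=(22−3·-11/4)/(113/16)=484/113
row 4: denom=8−1·16/113=888/113; d'=(-18−1·484/113)/(888/113)=-1259/444
back: M4=-1259/444
back: M3=484/113−16/113·-1259/444=520/111
back: M2=-11/4−5/16·520/111=-1871/444
back: M1=11/5−1/5·-1871/444=1351/444
M: M0=0, M1=1351/444, M2=-1871/444, M3=520/111, M4=-1259/444, M5=0
seg 0: a=4, c=M0/2=0, d=(M1−M0)/(6·3)=1351/7992, b=Δ0−h0·(2M0+M1)/6=-2831/888
seg 1: a=-1, c=M1/2=1351/888, d=(M2−M1)/(6·2)=-179/296, b=Δ1−h1·(2M1+M2)/6=611/444
seg 2: a=3, c=M2/2=-1871/888, d=(M3−M2)/(6·3)=439/888, b=Δ2−h2·(2M2+M3)/6=91/444
seg 3: a=-2, c=M3/2=260/111, d=(M4−M3)/(6·1)=-371/296, b=Δ3−h3·(2M3+M4)/6=809/888
seg 4: a=0, c=M4/2=-1259/888, d=(M5−M4)/(6·3)=1259/7992, b=Δ4−h4·(2M4+M5)/6=815/444
t_q=4 → seg 1, τ=1; S=-1+611/444·τ+1351/888·τ²+-179/296·τ³=287/222

  seg 0: a=4 b=-2831/888 c=0 d=1351/7992
  seg 1: a=-1 b=611/444 c=1351/888 d=-179/296
  seg 2: a=3 b=91/444 c=-1871/888 d=439/888
  seg 3: a=-2 b=809/888 c=260/111 d=-371/296
  seg 4: a=0 b=815/444 c=-1259/888 d=1259/7992
S(4) = 287/222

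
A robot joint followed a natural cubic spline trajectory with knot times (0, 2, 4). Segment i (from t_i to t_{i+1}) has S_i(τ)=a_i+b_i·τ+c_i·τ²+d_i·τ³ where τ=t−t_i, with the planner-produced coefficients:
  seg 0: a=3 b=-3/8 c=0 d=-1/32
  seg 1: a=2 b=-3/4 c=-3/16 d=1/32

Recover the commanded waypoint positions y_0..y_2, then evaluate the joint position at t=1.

y_0 = S_0(0) = a_0 = 3
y_1 = S_1(0) = a_1 = 2
y_2 = S_1(2) = 0
t_q=1 is in segment 0 (τ=1); S_0(τ)=83/32

y_0=3 y_1=2 y_2=0
S(1) = 83/32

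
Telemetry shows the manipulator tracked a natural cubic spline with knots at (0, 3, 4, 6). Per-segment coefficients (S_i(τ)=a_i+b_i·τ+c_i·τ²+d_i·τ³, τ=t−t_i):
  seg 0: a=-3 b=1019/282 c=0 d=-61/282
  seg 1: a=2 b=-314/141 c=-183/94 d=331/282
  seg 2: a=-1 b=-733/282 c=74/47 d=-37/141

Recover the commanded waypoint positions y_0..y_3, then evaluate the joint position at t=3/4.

y_0=-3 y_1=2 y_2=-1 y_3=-2
S(3/4) = -2293/6016

y_0 = S_0(0) = a_0 = -3
y_1 = S_1(0) = a_1 = 2
y_2 = S_2(0) = a_2 = -1
y_3 = S_2(2) = -2
t_q=3/4 is in segment 0 (τ=3/4); S_0(τ)=-2293/6016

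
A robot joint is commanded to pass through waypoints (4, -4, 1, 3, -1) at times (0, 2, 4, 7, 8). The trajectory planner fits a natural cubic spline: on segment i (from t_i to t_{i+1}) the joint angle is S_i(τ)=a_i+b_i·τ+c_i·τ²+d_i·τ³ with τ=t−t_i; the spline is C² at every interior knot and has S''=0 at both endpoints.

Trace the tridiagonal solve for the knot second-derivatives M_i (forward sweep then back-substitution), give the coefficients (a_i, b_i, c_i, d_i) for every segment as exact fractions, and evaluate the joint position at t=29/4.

  seg 0: a=4 b=-9209/1608 c=0 d=2777/6432
  seg 1: a=-4 b=-439/804 c=2777/1072 d=-3433/6432
  seg 2: a=1 b=5485/1608 c=-41/67 d=-487/4824
  seg 3: a=3 b=-2401/804 c=-815/536 d=815/1608
S(29/4) = 74313/34304

Δ: Δ0=-4, Δ1=5/2, Δ2=2/3, Δ3=-4
row 1: diag=8, rhs=39; c'=1/4, d'=39/8
row 2: denom=10−2·1/4=19/2; d'=(-11−2·39/8)/(19/2)=-83/38
row 3: denom=8−3·6/19=134/19; d'=(-28−3·-83/38)/(134/19)=-815/268
back: M3=-815/268
back: M2=-83/38−6/19·-815/268=-82/67
back: M1=39/8−1/4·-82/67=2777/536
M: M0=0, M1=2777/536, M2=-82/67, M3=-815/268, M4=0
seg 0: a=4, c=M0/2=0, d=(M1−M0)/(6·2)=2777/6432, b=Δ0−h0·(2M0+M1)/6=-9209/1608
seg 1: a=-4, c=M1/2=2777/1072, d=(M2−M1)/(6·2)=-3433/6432, b=Δ1−h1·(2M1+M2)/6=-439/804
seg 2: a=1, c=M2/2=-41/67, d=(M3−M2)/(6·3)=-487/4824, b=Δ2−h2·(2M2+M3)/6=5485/1608
seg 3: a=3, c=M3/2=-815/536, d=(M4−M3)/(6·1)=815/1608, b=Δ3−h3·(2M3+M4)/6=-2401/804
t_q=29/4 → seg 3, τ=1/4; S=3+-2401/804·τ+-815/536·τ²+815/1608·τ³=74313/34304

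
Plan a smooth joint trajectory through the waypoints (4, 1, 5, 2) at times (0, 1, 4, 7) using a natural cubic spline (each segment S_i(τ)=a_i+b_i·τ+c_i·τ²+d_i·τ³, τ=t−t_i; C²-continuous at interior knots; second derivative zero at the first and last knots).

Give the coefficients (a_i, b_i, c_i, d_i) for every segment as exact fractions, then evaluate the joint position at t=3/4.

Δ: Δ0=-3, Δ1=4/3, Δ2=-1
row 1: diag=8, rhs=26; c'=3/8, d'=13/4
row 2: denom=12−3·3/8=87/8; d'=(-14−3·13/4)/(87/8)=-190/87
back: M2=-190/87
back: M1=13/4−3/8·-190/87=118/29
M: M0=0, M1=118/29, M2=-190/87, M3=0
seg 0: a=4, c=M0/2=0, d=(M1−M0)/(6·1)=59/87, b=Δ0−h0·(2M0+M1)/6=-320/87
seg 1: a=1, c=M1/2=59/29, d=(M2−M1)/(6·3)=-272/783, b=Δ1−h1·(2M1+M2)/6=-143/87
seg 2: a=5, c=M2/2=-95/87, d=(M3−M2)/(6·3)=95/783, b=Δ2−h2·(2M2+M3)/6=103/87
t_q=3/4 → seg 0, τ=3/4; S=4+-320/87·τ+0·τ²+59/87·τ³=2835/1856

  seg 0: a=4 b=-320/87 c=0 d=59/87
  seg 1: a=1 b=-143/87 c=59/29 d=-272/783
  seg 2: a=5 b=103/87 c=-95/87 d=95/783
S(3/4) = 2835/1856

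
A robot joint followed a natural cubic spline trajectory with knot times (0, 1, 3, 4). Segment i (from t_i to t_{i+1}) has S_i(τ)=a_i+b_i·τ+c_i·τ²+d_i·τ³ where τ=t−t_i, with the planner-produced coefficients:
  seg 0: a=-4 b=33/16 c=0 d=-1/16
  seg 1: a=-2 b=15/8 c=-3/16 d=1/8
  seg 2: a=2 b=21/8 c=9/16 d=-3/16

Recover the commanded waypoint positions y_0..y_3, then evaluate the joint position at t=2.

y_0=-4 y_1=-2 y_2=2 y_3=5
S(2) = -3/16

y_0 = S_0(0) = a_0 = -4
y_1 = S_1(0) = a_1 = -2
y_2 = S_2(0) = a_2 = 2
y_3 = S_2(1) = 5
t_q=2 is in segment 1 (τ=1); S_1(τ)=-3/16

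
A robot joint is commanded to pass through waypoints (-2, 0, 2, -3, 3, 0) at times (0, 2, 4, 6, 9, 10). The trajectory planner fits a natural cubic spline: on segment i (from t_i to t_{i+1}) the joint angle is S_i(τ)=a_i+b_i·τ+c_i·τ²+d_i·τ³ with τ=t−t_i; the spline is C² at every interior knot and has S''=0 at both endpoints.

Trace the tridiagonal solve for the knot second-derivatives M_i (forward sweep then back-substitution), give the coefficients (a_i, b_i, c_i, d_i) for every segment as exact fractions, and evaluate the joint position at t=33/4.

Δ: Δ0=1, Δ1=1, Δ2=-5/2, Δ3=2, Δ4=-3
row 1: diag=8, rhs=0; c'=1/4, d'=0
row 2: denom=8−2·1/4=15/2; d'=(-21−2·0)/(15/2)=-14/5
row 3: denom=10−2·4/15=142/15; d'=(27−2·-14/5)/(142/15)=489/142
row 4: denom=8−3·45/142=1001/142; d'=(-30−3·489/142)/(1001/142)=-5727/1001
back: M4=-5727/1001
back: M3=489/142−45/142·-5727/1001=5262/1001
back: M2=-14/5−4/15·5262/1001=-4206/1001
back: M1=0−1/4·-4206/1001=2103/2002
M: M0=0, M1=2103/2002, M2=-4206/1001, M3=5262/1001, M4=-5727/1001, M5=0
seg 0: a=-2, c=M0/2=0, d=(M1−M0)/(6·2)=701/8008, b=Δ0−h0·(2M0+M1)/6=1301/2002
seg 1: a=0, c=M1/2=2103/4004, d=(M2−M1)/(6·2)=-3505/8008, b=Δ1−h1·(2M1+M2)/6=1702/1001
seg 2: a=2, c=M2/2=-2103/1001, d=(M3−M2)/(6·2)=789/1001, b=Δ2−h2·(2M2+M3)/6=-415/286
seg 3: a=-3, c=M3/2=2631/1001, d=(M4−M3)/(6·3)=-111/182, b=Δ3−h3·(2M3+M4)/6=-61/154
seg 4: a=3, c=M4/2=-5727/2002, d=(M5−M4)/(6·1)=1909/2002, b=Δ4−h4·(2M4+M5)/6=-1094/1001
t_q=33/4 → seg 3, τ=9/4; S=-3+-61/154·τ+2631/1001·τ²+-111/182·τ³=316203/128128

  seg 0: a=-2 b=1301/2002 c=0 d=701/8008
  seg 1: a=0 b=1702/1001 c=2103/4004 d=-3505/8008
  seg 2: a=2 b=-415/286 c=-2103/1001 d=789/1001
  seg 3: a=-3 b=-61/154 c=2631/1001 d=-111/182
  seg 4: a=3 b=-1094/1001 c=-5727/2002 d=1909/2002
S(33/4) = 316203/128128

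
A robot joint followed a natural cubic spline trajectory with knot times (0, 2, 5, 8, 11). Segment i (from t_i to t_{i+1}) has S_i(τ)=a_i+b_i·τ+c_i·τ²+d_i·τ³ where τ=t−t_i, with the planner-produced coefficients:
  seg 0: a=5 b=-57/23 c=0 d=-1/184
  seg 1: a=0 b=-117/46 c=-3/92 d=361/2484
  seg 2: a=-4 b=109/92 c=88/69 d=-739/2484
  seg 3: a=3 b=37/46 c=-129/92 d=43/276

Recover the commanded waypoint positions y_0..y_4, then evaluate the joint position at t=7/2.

y_0 = S_0(0) = a_0 = 5
y_1 = S_1(0) = a_1 = 0
y_2 = S_2(0) = a_2 = -4
y_3 = S_3(0) = a_3 = 3
y_4 = S_3(3) = -3
t_q=7/2 is in segment 1 (τ=3/2); S_1(τ)=-2501/736

y_0=5 y_1=0 y_2=-4 y_3=3 y_4=-3
S(7/2) = -2501/736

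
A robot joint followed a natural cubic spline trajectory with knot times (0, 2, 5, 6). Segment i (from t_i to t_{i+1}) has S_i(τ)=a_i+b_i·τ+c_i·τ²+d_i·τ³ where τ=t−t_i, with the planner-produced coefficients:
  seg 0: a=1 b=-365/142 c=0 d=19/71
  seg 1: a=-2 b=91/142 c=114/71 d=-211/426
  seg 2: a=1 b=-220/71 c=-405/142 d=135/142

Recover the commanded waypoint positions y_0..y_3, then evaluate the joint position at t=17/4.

y_0 = S_0(0) = a_0 = 1
y_1 = S_1(0) = a_1 = -2
y_2 = S_2(0) = a_2 = 1
y_3 = S_2(1) = -4
t_q=17/4 is in segment 1 (τ=9/4); S_1(τ)=17527/9088

y_0=1 y_1=-2 y_2=1 y_3=-4
S(17/4) = 17527/9088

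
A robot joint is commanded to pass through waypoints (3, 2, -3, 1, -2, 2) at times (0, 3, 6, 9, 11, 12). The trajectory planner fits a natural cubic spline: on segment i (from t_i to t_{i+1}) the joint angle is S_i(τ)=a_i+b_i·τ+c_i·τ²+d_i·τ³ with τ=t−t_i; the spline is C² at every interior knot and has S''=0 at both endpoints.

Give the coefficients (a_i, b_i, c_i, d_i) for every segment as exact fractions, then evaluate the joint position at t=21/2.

  seg 0: a=3 b=203/576 c=0 d=-395/5184
  seg 1: a=2 b=-491/288 c=-395/576 d=1207/5184
  seg 2: a=-3 b=269/576 c=203/144 d=-1937/5184
  seg 3: a=1 b=-335/288 c=-125/64 d=257/288
  seg 4: a=-2 b=499/288 c=653/192 d=-653/576
S(21/2) = -817/384

Δ: Δ0=-1/3, Δ1=-5/3, Δ2=4/3, Δ3=-3/2, Δ4=4
row 1: diag=12, rhs=-8; c'=1/4, d'=-2/3
row 2: denom=12−3·1/4=45/4; d'=(18−3·-2/3)/(45/4)=16/9
row 3: denom=10−3·4/15=46/5; d'=(-17−3·16/9)/(46/5)=-335/138
row 4: denom=6−2·5/23=128/23; d'=(33−2·-335/138)/(128/23)=653/96
back: M4=653/96
back: M3=-335/138−5/23·653/96=-125/32
back: M2=16/9−4/15·-125/32=203/72
back: M1=-2/3−1/4·203/72=-395/288
M: M0=0, M1=-395/288, M2=203/72, M3=-125/32, M4=653/96, M5=0
seg 0: a=3, c=M0/2=0, d=(M1−M0)/(6·3)=-395/5184, b=Δ0−h0·(2M0+M1)/6=203/576
seg 1: a=2, c=M1/2=-395/576, d=(M2−M1)/(6·3)=1207/5184, b=Δ1−h1·(2M1+M2)/6=-491/288
seg 2: a=-3, c=M2/2=203/144, d=(M3−M2)/(6·3)=-1937/5184, b=Δ2−h2·(2M2+M3)/6=269/576
seg 3: a=1, c=M3/2=-125/64, d=(M4−M3)/(6·2)=257/288, b=Δ3−h3·(2M3+M4)/6=-335/288
seg 4: a=-2, c=M4/2=653/192, d=(M5−M4)/(6·1)=-653/576, b=Δ4−h4·(2M4+M5)/6=499/288
t_q=21/2 → seg 3, τ=3/2; S=1+-335/288·τ+-125/64·τ²+257/288·τ³=-817/384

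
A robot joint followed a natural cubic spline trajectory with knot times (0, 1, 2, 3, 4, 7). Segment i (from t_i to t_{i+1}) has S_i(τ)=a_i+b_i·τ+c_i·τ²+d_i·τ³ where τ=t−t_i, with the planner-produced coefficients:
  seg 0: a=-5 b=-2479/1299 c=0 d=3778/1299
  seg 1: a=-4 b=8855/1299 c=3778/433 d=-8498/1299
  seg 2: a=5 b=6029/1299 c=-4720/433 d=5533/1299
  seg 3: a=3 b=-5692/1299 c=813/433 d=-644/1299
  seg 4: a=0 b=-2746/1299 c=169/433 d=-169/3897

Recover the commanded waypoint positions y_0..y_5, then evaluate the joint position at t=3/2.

y_0 = S_0(0) = a_0 = -5
y_1 = S_1(0) = a_1 = -4
y_2 = S_2(0) = a_2 = 5
y_3 = S_3(0) = a_3 = 3
y_4 = S_4(0) = a_4 = 0
y_5 = S_4(3) = -4
t_q=3/2 is in segment 1 (τ=1/2); S_1(τ)=1337/1732

y_0=-5 y_1=-4 y_2=5 y_3=3 y_4=0 y_5=-4
S(3/2) = 1337/1732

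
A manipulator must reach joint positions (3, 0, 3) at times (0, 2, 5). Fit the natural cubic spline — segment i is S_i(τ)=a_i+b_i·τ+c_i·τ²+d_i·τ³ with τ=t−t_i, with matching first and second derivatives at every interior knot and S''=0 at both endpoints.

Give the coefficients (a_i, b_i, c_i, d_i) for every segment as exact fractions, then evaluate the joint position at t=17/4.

Δ: Δ0=-3/2, Δ1=1
row 1: diag=10, rhs=15; c'=3/10, d'=3/2
back: M1=3/2
M: M0=0, M1=3/2, M2=0
seg 0: a=3, c=M0/2=0, d=(M1−M0)/(6·2)=1/8, b=Δ0−h0·(2M0+M1)/6=-2
seg 1: a=0, c=M1/2=3/4, d=(M2−M1)/(6·3)=-1/12, b=Δ1−h1·(2M1+M2)/6=-1/2
t_q=17/4 → seg 1, τ=9/4; S=0+-1/2·τ+3/4·τ²+-1/12·τ³=441/256

  seg 0: a=3 b=-2 c=0 d=1/8
  seg 1: a=0 b=-1/2 c=3/4 d=-1/12
S(17/4) = 441/256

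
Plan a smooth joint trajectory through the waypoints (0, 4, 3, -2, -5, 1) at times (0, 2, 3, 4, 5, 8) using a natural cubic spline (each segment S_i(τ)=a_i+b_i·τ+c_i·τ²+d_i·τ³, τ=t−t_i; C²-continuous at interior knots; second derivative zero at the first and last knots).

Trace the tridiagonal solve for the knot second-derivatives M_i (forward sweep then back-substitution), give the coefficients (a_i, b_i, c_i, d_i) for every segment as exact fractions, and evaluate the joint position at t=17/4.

Δ: Δ0=2, Δ1=-1, Δ2=-5, Δ3=-3, Δ4=2
row 1: diag=6, rhs=-18; c'=1/6, d'=-3
row 2: denom=4−1·1/6=23/6; d'=(-24−1·-3)/(23/6)=-126/23
row 3: denom=4−1·6/23=86/23; d'=(12−1·-126/23)/(86/23)=201/43
row 4: denom=8−1·23/86=665/86; d'=(30−1·201/43)/(665/86)=2178/665
back: M4=2178/665
back: M3=201/43−23/86·2178/665=2526/665
back: M2=-126/23−6/23·2526/665=-4302/665
back: M1=-3−1/6·-4302/665=-1278/665
M: M0=0, M1=-1278/665, M2=-4302/665, M3=2526/665, M4=2178/665, M5=0
seg 0: a=0, c=M0/2=0, d=(M1−M0)/(6·2)=-213/1330, b=Δ0−h0·(2M0+M1)/6=1756/665
seg 1: a=4, c=M1/2=-639/665, d=(M2−M1)/(6·1)=-72/95, b=Δ1−h1·(2M1+M2)/6=478/665
seg 2: a=3, c=M2/2=-2151/665, d=(M3−M2)/(6·1)=1138/665, b=Δ2−h2·(2M2+M3)/6=-2312/665
seg 3: a=-2, c=M3/2=1263/665, d=(M4−M3)/(6·1)=-58/665, b=Δ3−h3·(2M3+M4)/6=-640/133
seg 4: a=-5, c=M4/2=1089/665, d=(M5−M4)/(6·3)=-121/665, b=Δ4−h4·(2M4+M5)/6=-848/665
t_q=17/4 → seg 3, τ=1/4; S=-2+-640/133·τ+1263/665·τ²+-58/665·τ³=-65663/21280

  seg 0: a=0 b=1756/665 c=0 d=-213/1330
  seg 1: a=4 b=478/665 c=-639/665 d=-72/95
  seg 2: a=3 b=-2312/665 c=-2151/665 d=1138/665
  seg 3: a=-2 b=-640/133 c=1263/665 d=-58/665
  seg 4: a=-5 b=-848/665 c=1089/665 d=-121/665
S(17/4) = -65663/21280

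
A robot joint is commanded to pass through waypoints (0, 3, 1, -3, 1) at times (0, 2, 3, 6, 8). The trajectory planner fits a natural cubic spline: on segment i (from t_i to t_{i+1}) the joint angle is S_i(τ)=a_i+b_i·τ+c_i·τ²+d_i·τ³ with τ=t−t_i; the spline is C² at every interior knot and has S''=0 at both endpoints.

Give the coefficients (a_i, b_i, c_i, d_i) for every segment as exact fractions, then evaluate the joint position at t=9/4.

Δ: Δ0=3/2, Δ1=-2, Δ2=-4/3, Δ3=2
row 1: diag=6, rhs=-21; c'=1/6, d'=-7/2
row 2: denom=8−1·1/6=47/6; d'=(4−1·-7/2)/(47/6)=45/47
row 3: denom=10−3·18/47=416/47; d'=(20−3·45/47)/(416/47)=805/416
back: M3=805/416
back: M2=45/47−18/47·805/416=45/208
back: M1=-7/2−1/6·45/208=-1471/416
M: M0=0, M1=-1471/416, M2=45/208, M3=805/416, M4=0
seg 0: a=0, c=M0/2=0, d=(M1−M0)/(6·2)=-1471/4992, b=Δ0−h0·(2M0+M1)/6=3343/1248
seg 1: a=3, c=M1/2=-1471/832, d=(M2−M1)/(6·1)=1561/2496, b=Δ1−h1·(2M1+M2)/6=-535/624
seg 2: a=1, c=M2/2=45/416, d=(M3−M2)/(6·3)=55/576, b=Δ2−h2·(2M2+M3)/6=-6283/2496
seg 3: a=-3, c=M3/2=805/832, d=(M4−M3)/(6·2)=-805/4992, b=Δ3−h3·(2M3+M4)/6=443/624
t_q=9/4 → seg 1, τ=1/4; S=3+-535/624·τ+-1471/832·τ²+1561/2496·τ³=142967/53248

  seg 0: a=0 b=3343/1248 c=0 d=-1471/4992
  seg 1: a=3 b=-535/624 c=-1471/832 d=1561/2496
  seg 2: a=1 b=-6283/2496 c=45/416 d=55/576
  seg 3: a=-3 b=443/624 c=805/832 d=-805/4992
S(9/4) = 142967/53248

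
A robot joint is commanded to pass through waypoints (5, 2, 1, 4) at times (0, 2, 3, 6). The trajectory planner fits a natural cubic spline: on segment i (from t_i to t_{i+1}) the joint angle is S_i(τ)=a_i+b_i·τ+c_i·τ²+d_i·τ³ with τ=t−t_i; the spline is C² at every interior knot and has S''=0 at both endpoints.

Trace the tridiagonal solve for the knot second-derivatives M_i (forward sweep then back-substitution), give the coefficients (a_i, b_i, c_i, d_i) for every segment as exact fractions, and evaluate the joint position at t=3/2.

Δ: Δ0=-3/2, Δ1=-1, Δ2=1
row 1: diag=6, rhs=3; c'=1/6, d'=1/2
row 2: denom=8−1·1/6=47/6; d'=(12−1·1/2)/(47/6)=69/47
back: M2=69/47
back: M1=1/2−1/6·69/47=12/47
M: M0=0, M1=12/47, M2=69/47, M3=0
seg 0: a=5, c=M0/2=0, d=(M1−M0)/(6·2)=1/47, b=Δ0−h0·(2M0+M1)/6=-149/94
seg 1: a=2, c=M1/2=6/47, d=(M2−M1)/(6·1)=19/94, b=Δ1−h1·(2M1+M2)/6=-125/94
seg 2: a=1, c=M2/2=69/94, d=(M3−M2)/(6·3)=-23/282, b=Δ2−h2·(2M2+M3)/6=-22/47
t_q=3/2 → seg 0, τ=3/2; S=5+-149/94·τ+0·τ²+1/47·τ³=1013/376

  seg 0: a=5 b=-149/94 c=0 d=1/47
  seg 1: a=2 b=-125/94 c=6/47 d=19/94
  seg 2: a=1 b=-22/47 c=69/94 d=-23/282
S(3/2) = 1013/376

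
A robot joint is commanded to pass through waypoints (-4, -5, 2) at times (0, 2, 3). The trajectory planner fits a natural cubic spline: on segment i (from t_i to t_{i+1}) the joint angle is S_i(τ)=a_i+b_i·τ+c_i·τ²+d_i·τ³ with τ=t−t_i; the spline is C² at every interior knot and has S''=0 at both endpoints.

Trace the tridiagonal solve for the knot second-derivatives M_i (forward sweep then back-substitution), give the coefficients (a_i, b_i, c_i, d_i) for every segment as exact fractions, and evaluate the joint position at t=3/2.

Δ: Δ0=-1/2, Δ1=7
row 1: diag=6, rhs=45; c'=1/6, d'=15/2
back: M1=15/2
M: M0=0, M1=15/2, M2=0
seg 0: a=-4, c=M0/2=0, d=(M1−M0)/(6·2)=5/8, b=Δ0−h0·(2M0+M1)/6=-3
seg 1: a=-5, c=M1/2=15/4, d=(M2−M1)/(6·1)=-5/4, b=Δ1−h1·(2M1+M2)/6=9/2
t_q=3/2 → seg 0, τ=3/2; S=-4+-3·τ+0·τ²+5/8·τ³=-409/64

  seg 0: a=-4 b=-3 c=0 d=5/8
  seg 1: a=-5 b=9/2 c=15/4 d=-5/4
S(3/2) = -409/64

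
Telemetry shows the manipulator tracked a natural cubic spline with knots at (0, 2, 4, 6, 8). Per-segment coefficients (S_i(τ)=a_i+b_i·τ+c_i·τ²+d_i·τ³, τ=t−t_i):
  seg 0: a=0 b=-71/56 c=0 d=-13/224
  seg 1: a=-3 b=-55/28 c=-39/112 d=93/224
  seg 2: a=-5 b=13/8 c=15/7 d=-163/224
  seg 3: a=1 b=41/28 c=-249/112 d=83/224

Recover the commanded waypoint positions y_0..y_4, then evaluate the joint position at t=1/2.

y_0=0 y_1=-3 y_2=-5 y_3=1 y_4=-2
S(1/2) = -1149/1792

y_0 = S_0(0) = a_0 = 0
y_1 = S_1(0) = a_1 = -3
y_2 = S_2(0) = a_2 = -5
y_3 = S_3(0) = a_3 = 1
y_4 = S_3(2) = -2
t_q=1/2 is in segment 0 (τ=1/2); S_0(τ)=-1149/1792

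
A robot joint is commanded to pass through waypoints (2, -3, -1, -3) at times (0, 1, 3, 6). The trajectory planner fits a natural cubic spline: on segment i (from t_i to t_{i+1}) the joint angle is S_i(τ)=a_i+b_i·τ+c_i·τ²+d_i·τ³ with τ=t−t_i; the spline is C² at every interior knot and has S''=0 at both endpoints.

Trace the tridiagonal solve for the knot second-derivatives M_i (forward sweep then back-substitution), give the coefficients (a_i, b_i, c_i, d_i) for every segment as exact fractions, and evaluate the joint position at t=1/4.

Δ: Δ0=-5, Δ1=1, Δ2=-2/3
row 1: diag=6, rhs=36; c'=1/3, d'=6
row 2: denom=10−2·1/3=28/3; d'=(-10−2·6)/(28/3)=-33/14
back: M2=-33/14
back: M1=6−1/3·-33/14=95/14
M: M0=0, M1=95/14, M2=-33/14, M3=0
seg 0: a=2, c=M0/2=0, d=(M1−M0)/(6·1)=95/84, b=Δ0−h0·(2M0+M1)/6=-515/84
seg 1: a=-3, c=M1/2=95/28, d=(M2−M1)/(6·2)=-16/21, b=Δ1−h1·(2M1+M2)/6=-115/42
seg 2: a=-1, c=M2/2=-33/28, d=(M3−M2)/(6·3)=11/84, b=Δ2−h2·(2M2+M3)/6=71/42
t_q=1/4 → seg 0, τ=1/4; S=2+-515/84·τ+0·τ²+95/84·τ³=869/1792

  seg 0: a=2 b=-515/84 c=0 d=95/84
  seg 1: a=-3 b=-115/42 c=95/28 d=-16/21
  seg 2: a=-1 b=71/42 c=-33/28 d=11/84
S(1/4) = 869/1792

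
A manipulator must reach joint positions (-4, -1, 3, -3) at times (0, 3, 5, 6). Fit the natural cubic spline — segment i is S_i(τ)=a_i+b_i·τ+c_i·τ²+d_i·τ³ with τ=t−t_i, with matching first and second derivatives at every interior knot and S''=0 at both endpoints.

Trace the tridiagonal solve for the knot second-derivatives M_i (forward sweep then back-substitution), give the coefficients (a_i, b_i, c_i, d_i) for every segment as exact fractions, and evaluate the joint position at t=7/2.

  seg 0: a=-4 b=-5/28 c=0 d=11/84
  seg 1: a=-1 b=47/14 c=33/28 d=-13/14
  seg 2: a=3 b=-43/14 c=-123/28 d=41/28
S(7/2) = 6/7

Δ: Δ0=1, Δ1=2, Δ2=-6
row 1: diag=10, rhs=6; c'=1/5, d'=3/5
row 2: denom=6−2·1/5=28/5; d'=(-48−2·3/5)/(28/5)=-123/14
back: M2=-123/14
back: M1=3/5−1/5·-123/14=33/14
M: M0=0, M1=33/14, M2=-123/14, M3=0
seg 0: a=-4, c=M0/2=0, d=(M1−M0)/(6·3)=11/84, b=Δ0−h0·(2M0+M1)/6=-5/28
seg 1: a=-1, c=M1/2=33/28, d=(M2−M1)/(6·2)=-13/14, b=Δ1−h1·(2M1+M2)/6=47/14
seg 2: a=3, c=M2/2=-123/28, d=(M3−M2)/(6·1)=41/28, b=Δ2−h2·(2M2+M3)/6=-43/14
t_q=7/2 → seg 1, τ=1/2; S=-1+47/14·τ+33/28·τ²+-13/14·τ³=6/7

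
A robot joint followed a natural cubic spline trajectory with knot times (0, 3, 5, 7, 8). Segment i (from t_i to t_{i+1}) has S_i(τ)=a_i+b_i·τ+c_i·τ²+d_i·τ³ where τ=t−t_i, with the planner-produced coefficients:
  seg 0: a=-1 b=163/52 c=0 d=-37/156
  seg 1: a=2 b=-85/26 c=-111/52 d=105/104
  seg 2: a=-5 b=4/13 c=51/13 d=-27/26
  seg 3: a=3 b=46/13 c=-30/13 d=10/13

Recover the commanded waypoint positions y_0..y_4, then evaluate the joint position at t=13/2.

y_0=-1 y_1=2 y_2=-5 y_3=3 y_4=5
S(13/2) = 163/208

y_0 = S_0(0) = a_0 = -1
y_1 = S_1(0) = a_1 = 2
y_2 = S_2(0) = a_2 = -5
y_3 = S_3(0) = a_3 = 3
y_4 = S_3(1) = 5
t_q=13/2 is in segment 2 (τ=3/2); S_2(τ)=163/208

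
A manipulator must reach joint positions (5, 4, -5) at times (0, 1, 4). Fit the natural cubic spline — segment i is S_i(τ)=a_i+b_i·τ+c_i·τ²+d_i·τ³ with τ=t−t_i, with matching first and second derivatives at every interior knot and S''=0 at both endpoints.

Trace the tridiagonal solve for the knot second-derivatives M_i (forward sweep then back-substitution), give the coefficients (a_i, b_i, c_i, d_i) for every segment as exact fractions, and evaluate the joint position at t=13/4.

  seg 0: a=5 b=-3/4 c=0 d=-1/4
  seg 1: a=4 b=-3/2 c=-3/4 d=1/12
S(13/4) = -569/256

Δ: Δ0=-1, Δ1=-3
row 1: diag=8, rhs=-12; c'=3/8, d'=-3/2
back: M1=-3/2
M: M0=0, M1=-3/2, M2=0
seg 0: a=5, c=M0/2=0, d=(M1−M0)/(6·1)=-1/4, b=Δ0−h0·(2M0+M1)/6=-3/4
seg 1: a=4, c=M1/2=-3/4, d=(M2−M1)/(6·3)=1/12, b=Δ1−h1·(2M1+M2)/6=-3/2
t_q=13/4 → seg 1, τ=9/4; S=4+-3/2·τ+-3/4·τ²+1/12·τ³=-569/256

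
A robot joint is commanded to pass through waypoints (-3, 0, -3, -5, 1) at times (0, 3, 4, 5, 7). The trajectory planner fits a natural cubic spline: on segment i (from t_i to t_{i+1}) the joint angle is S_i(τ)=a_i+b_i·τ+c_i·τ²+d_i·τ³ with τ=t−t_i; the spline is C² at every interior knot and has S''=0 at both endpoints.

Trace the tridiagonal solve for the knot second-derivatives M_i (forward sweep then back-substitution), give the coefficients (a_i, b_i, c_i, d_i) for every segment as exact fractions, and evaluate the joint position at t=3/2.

  seg 0: a=-3 b=457/178 c=0 d=-31/178
  seg 1: a=0 b=-190/89 c=-279/178 d=125/178
  seg 2: a=-3 b=-563/178 c=48/89 d=111/178
  seg 3: a=-5 b=-19/89 c=429/178 d=-143/356
S(3/2) = 375/1424

Δ: Δ0=1, Δ1=-3, Δ2=-2, Δ3=3
row 1: diag=8, rhs=-24; c'=1/8, d'=-3
row 2: denom=4−1·1/8=31/8; d'=(6−1·-3)/(31/8)=72/31
row 3: denom=6−1·8/31=178/31; d'=(30−1·72/31)/(178/31)=429/89
back: M3=429/89
back: M2=72/31−8/31·429/89=96/89
back: M1=-3−1/8·96/89=-279/89
M: M0=0, M1=-279/89, M2=96/89, M3=429/89, M4=0
seg 0: a=-3, c=M0/2=0, d=(M1−M0)/(6·3)=-31/178, b=Δ0−h0·(2M0+M1)/6=457/178
seg 1: a=0, c=M1/2=-279/178, d=(M2−M1)/(6·1)=125/178, b=Δ1−h1·(2M1+M2)/6=-190/89
seg 2: a=-3, c=M2/2=48/89, d=(M3−M2)/(6·1)=111/178, b=Δ2−h2·(2M2+M3)/6=-563/178
seg 3: a=-5, c=M3/2=429/178, d=(M4−M3)/(6·2)=-143/356, b=Δ3−h3·(2M3+M4)/6=-19/89
t_q=3/2 → seg 0, τ=3/2; S=-3+457/178·τ+0·τ²+-31/178·τ³=375/1424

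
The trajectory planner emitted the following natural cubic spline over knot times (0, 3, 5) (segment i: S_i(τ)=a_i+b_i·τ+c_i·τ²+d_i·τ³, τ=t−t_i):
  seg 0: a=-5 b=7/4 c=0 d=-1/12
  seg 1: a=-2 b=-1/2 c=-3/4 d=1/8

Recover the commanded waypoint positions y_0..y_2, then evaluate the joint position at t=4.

y_0=-5 y_1=-2 y_2=-5
S(4) = -25/8

y_0 = S_0(0) = a_0 = -5
y_1 = S_1(0) = a_1 = -2
y_2 = S_1(2) = -5
t_q=4 is in segment 1 (τ=1); S_1(τ)=-25/8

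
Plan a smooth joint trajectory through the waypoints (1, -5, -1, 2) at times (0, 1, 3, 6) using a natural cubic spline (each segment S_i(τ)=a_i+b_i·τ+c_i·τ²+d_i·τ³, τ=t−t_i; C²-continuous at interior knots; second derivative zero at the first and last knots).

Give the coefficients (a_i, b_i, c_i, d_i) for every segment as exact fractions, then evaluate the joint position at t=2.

  seg 0: a=1 b=-209/28 c=0 d=41/28
  seg 1: a=-5 b=-43/14 c=123/28 d=-13/14
  seg 2: a=-1 b=47/14 c=-33/28 d=11/84
S(2) = -129/28

Δ: Δ0=-6, Δ1=2, Δ2=1
row 1: diag=6, rhs=48; c'=1/3, d'=8
row 2: denom=10−2·1/3=28/3; d'=(-6−2·8)/(28/3)=-33/14
back: M2=-33/14
back: M1=8−1/3·-33/14=123/14
M: M0=0, M1=123/14, M2=-33/14, M3=0
seg 0: a=1, c=M0/2=0, d=(M1−M0)/(6·1)=41/28, b=Δ0−h0·(2M0+M1)/6=-209/28
seg 1: a=-5, c=M1/2=123/28, d=(M2−M1)/(6·2)=-13/14, b=Δ1−h1·(2M1+M2)/6=-43/14
seg 2: a=-1, c=M2/2=-33/28, d=(M3−M2)/(6·3)=11/84, b=Δ2−h2·(2M2+M3)/6=47/14
t_q=2 → seg 1, τ=1; S=-5+-43/14·τ+123/28·τ²+-13/14·τ³=-129/28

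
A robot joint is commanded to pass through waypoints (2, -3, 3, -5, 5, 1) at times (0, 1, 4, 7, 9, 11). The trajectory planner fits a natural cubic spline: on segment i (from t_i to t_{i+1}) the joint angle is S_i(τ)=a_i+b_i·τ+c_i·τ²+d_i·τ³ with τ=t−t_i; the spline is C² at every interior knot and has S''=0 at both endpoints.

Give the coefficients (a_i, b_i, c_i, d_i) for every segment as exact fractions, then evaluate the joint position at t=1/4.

  seg 0: a=2 b=-18901/3018 c=0 d=3811/3018
  seg 1: a=-3 b=-3734/1509 c=3811/1006 d=-20795/27162
  seg 2: a=3 b=-1255/3018 c=-4681/1509 d=21293/27162
  seg 3: a=-5 b=3226/1509 c=3977/1006 d=-1903/1509
  seg 4: a=5 b=4252/1509 c=-3635/1006 d=3635/6036
S(1/4) = 29233/64384

Δ: Δ0=-5, Δ1=2, Δ2=-8/3, Δ3=5, Δ4=-2
row 1: diag=8, rhs=42; c'=3/8, d'=21/4
row 2: denom=12−3·3/8=87/8; d'=(-28−3·21/4)/(87/8)=-350/87
row 3: denom=10−3·8/29=266/29; d'=(46−3·-350/87)/(266/29)=842/133
row 4: denom=8−2·29/133=1006/133; d'=(-42−2·842/133)/(1006/133)=-3635/503
back: M4=-3635/503
back: M3=842/133−29/133·-3635/503=3977/503
back: M2=-350/87−8/29·3977/503=-9362/1509
back: M1=21/4−3/8·-9362/1509=3811/503
M: M0=0, M1=3811/503, M2=-9362/1509, M3=3977/503, M4=-3635/503, M5=0
seg 0: a=2, c=M0/2=0, d=(M1−M0)/(6·1)=3811/3018, b=Δ0−h0·(2M0+M1)/6=-18901/3018
seg 1: a=-3, c=M1/2=3811/1006, d=(M2−M1)/(6·3)=-20795/27162, b=Δ1−h1·(2M1+M2)/6=-3734/1509
seg 2: a=3, c=M2/2=-4681/1509, d=(M3−M2)/(6·3)=21293/27162, b=Δ2−h2·(2M2+M3)/6=-1255/3018
seg 3: a=-5, c=M3/2=3977/1006, d=(M4−M3)/(6·2)=-1903/1509, b=Δ3−h3·(2M3+M4)/6=3226/1509
seg 4: a=5, c=M4/2=-3635/1006, d=(M5−M4)/(6·2)=3635/6036, b=Δ4−h4·(2M4+M5)/6=4252/1509
t_q=1/4 → seg 0, τ=1/4; S=2+-18901/3018·τ+0·τ²+3811/3018·τ³=29233/64384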